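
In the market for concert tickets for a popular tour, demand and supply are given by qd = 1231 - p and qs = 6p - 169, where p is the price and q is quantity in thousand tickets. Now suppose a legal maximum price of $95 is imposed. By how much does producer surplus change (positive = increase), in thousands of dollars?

-75180

Equilibrium: 1231 - p = 6p - 169, so 1400 = 7p and p* = 200, q* = 1031.
Because the ceiling (95) lies below the market-clearing price, it is binding.
At p = 95: qd = 1231 - 95 = 1136 and qs = 6·95 - 169 = 401.
Producer surplus without the control is ½ · (200 - 169/6) · 1031 = 1062961/12.
With the ceiling, producers sell 401 units at 95, so PS = ½ · (95 - 169/6) · 401 = 160801/12.
Change in producer surplus = 160801/12 - 1062961/12 = -75180.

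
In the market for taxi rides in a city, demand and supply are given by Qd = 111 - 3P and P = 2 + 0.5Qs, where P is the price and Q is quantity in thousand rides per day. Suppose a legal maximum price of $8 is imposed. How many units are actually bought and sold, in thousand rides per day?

Rearranging supply gives Qs = 2P - 4. Without the control the market clears where 111 - 3P = 2P - 4, i.e. P* = 23 and Q* = 42.
Since 8 < 23, the ceiling is binding.
At P = 8: Qd = 111 - 3·8 = 87 and Qs = 2·8 - 4 = 12.
The quantity actually transacted is the short side, supply: 12.

12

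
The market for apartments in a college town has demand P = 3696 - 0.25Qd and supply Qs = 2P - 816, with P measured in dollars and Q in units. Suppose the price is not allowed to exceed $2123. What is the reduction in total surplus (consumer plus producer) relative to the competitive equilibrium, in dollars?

Rearranging demand gives Qd = 14784 - 4P. Equilibrium: 14784 - 4P = 2P - 816, so 15600 = 6P and P* = 2600, Q* = 4384.
The ceiling of 2123 is below the equilibrium price 2600, so it binds.
At P = 2123: Qd = 14784 - 4·2123 = 6292 and Qs = 2·2123 - 816 = 3430.
Quantity traded falls to 3430. At Q = 3430 the demand price is (14784 - 3430)/4 = 2838.5 and the supply price is (816 + 3430)/2 = 2123.
Deadweight loss = ½ · (2838.5 - 2123) · (4384 - 3430) = ½ · 715.5 · 954 = 341293.5.

341293.5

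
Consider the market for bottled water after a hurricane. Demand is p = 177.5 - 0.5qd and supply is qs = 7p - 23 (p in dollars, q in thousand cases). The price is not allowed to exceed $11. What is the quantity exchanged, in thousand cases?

54

Rearranging demand gives qd = 355 - 2p. In a free market, 355 - 2p = 7p - 23 gives the equilibrium p* = 42, q* = 271.
The ceiling of 11 is below the equilibrium price 42, so it binds.
At p = 11: qd = 355 - 2·11 = 333 and qs = 7·11 - 23 = 54.
The quantity actually transacted is the short side, supply: 54.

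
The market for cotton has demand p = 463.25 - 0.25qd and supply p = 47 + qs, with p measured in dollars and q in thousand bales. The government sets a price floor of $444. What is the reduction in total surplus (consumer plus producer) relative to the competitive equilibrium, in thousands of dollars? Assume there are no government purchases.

Rearranging demand gives qd = 1853 - 4p; rearranging supply gives qs = p - 47. In a free market, 1853 - 4p = p - 47 gives the equilibrium p* = 380, q* = 333.
Because the floor (444) lies above the market-clearing price, it is binding.
At p = 444: qd = 1853 - 4·444 = 77 and qs = 444 - 47 = 397.
Quantity traded falls to 77. At q = 77 the demand price is (1853 - 77)/4 = 444 and the supply price is 47 + 77 = 124.
Deadweight loss = ½ · (444 - 124) · (333 - 77) = ½ · 320 · 256 = 40960.

40960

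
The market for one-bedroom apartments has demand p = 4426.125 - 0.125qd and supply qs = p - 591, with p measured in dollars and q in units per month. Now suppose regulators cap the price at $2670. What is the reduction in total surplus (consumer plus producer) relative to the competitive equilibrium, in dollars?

Rearranging demand gives qd = 35409 - 8p. Without the control the market clears where 35409 - 8p = p - 591, i.e. p* = 4000 and q* = 3409.
Since 2670 < 4000, the ceiling is binding.
At p = 2670: qd = 35409 - 8·2670 = 14049 and qs = 2670 - 591 = 2079.
Quantity traded falls to 2079. At q = 2079 the demand price is (35409 - 2079)/8 = 4166.25 and the supply price is 591 + 2079 = 2670.
Deadweight loss = ½ · (4166.25 - 2670) · (3409 - 2079) = ½ · 1496.25 · 1330 = 995006.25.

995006.25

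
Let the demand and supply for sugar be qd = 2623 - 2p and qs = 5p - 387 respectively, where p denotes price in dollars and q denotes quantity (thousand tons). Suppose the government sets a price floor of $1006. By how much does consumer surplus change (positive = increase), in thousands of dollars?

Setting quantity demanded equal to quantity supplied, 2623 - 2p = 5p - 387, gives p* = 430 and q* = 1763.
Since 1006 > 430, the floor is binding.
At p = 1006: qd = 2623 - 2·1006 = 611 and qs = 5·1006 - 387 = 4643.
Consumer surplus without the control is ½ · (1311.5 - 430) · 1763 = 777042.25.
With the floor, consumers buy 611 units at 1006, so CS = ½ · (1311.5 - 1006) · 611 = 93330.25.
Change in consumer surplus = 93330.25 - 777042.25 = -683712.

-683712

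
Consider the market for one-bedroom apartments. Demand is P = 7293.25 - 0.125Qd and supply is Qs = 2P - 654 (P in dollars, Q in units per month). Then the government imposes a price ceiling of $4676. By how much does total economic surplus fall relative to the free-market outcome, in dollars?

Rearranging demand gives Qd = 58346 - 8P. In a free market, 58346 - 8P = 2P - 654 gives the equilibrium P* = 5900, Q* = 11146.
The ceiling of 4676 is below the equilibrium price 5900, so it binds.
At P = 4676: Qd = 58346 - 8·4676 = 20938 and Qs = 2·4676 - 654 = 8698.
Quantity traded falls to 8698. At Q = 8698 the demand price is (58346 - 8698)/8 = 6206 and the supply price is (654 + 8698)/2 = 4676.
Deadweight loss = ½ · (6206 - 4676) · (11146 - 8698) = ½ · 1530 · 2448 = 1872720.

1872720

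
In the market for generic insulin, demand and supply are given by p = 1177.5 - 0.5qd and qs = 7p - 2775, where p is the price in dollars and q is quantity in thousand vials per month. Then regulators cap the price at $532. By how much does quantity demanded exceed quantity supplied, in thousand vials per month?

Rearranging demand gives qd = 2355 - 2p. Setting quantity demanded equal to quantity supplied, 2355 - 2p = 7p - 2775, gives p* = 570 and q* = 1215.
Because the ceiling (532) lies below the market-clearing price, it is binding.
At p = 532: qd = 2355 - 2·532 = 1291 and qs = 7·532 - 2775 = 949.
Shortage = qd - qs = 1291 - 949 = 342.

342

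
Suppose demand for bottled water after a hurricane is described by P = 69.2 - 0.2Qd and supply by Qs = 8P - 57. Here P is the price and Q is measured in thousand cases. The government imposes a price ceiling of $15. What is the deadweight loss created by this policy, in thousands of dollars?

Rearranging demand gives Qd = 346 - 5P. In a free market, 346 - 5P = 8P - 57 gives the equilibrium P* = 31, Q* = 191.
Since 15 < 31, the ceiling is binding.
At P = 15: Qd = 346 - 5·15 = 271 and Qs = 8·15 - 57 = 63.
Quantity traded falls to 63. At Q = 63 the demand price is (346 - 63)/5 = 56.6 and the supply price is (57 + 63)/8 = 15.
Deadweight loss = ½ · (56.6 - 15) · (191 - 63) = ½ · 41.6 · 128 = 2662.4.

2662.4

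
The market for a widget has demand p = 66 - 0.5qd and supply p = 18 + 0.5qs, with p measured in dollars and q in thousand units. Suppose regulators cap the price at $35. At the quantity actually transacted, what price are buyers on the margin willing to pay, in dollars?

49

Rearranging demand gives qd = 132 - 2p; rearranging supply gives qs = 2p - 36. Without the control the market clears where 132 - 2p = 2p - 36, i.e. p* = 42 and q* = 48.
The ceiling of 35 is below the equilibrium price 42, so it binds.
At p = 35: qd = 132 - 2·35 = 62 and qs = 2·35 - 36 = 34.
Only 34 units reach the market. On the demand curve, the marginal buyer's willingness to pay at q = 34 is (132 - 34)/2 = 49.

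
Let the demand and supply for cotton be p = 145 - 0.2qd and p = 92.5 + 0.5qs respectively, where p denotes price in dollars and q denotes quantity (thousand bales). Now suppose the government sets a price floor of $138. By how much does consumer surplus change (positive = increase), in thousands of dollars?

-440

Rearranging demand gives qd = 725 - 5p; rearranging supply gives qs = 2p - 185. Equilibrium: 725 - 5p = 2p - 185, so 910 = 7p and p* = 130, q* = 75.
The floor of 138 is above the equilibrium price 130, so it binds.
At p = 138: qd = 725 - 5·138 = 35 and qs = 2·138 - 185 = 91.
Consumer surplus without the control is ½ · (145 - 130) · 75 = 562.5.
With the floor, consumers buy 35 units at 138, so CS = ½ · (145 - 138) · 35 = 122.5.
Change in consumer surplus = 122.5 - 562.5 = -440.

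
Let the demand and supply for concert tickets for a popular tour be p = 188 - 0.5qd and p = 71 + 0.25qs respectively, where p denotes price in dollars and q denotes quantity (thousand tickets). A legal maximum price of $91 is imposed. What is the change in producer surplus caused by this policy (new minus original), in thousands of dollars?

Rearranging demand gives qd = 376 - 2p; rearranging supply gives qs = 4p - 284. Without the control the market clears where 376 - 2p = 4p - 284, i.e. p* = 110 and q* = 156.
Since 91 < 110, the ceiling is binding.
At p = 91: qd = 376 - 2·91 = 194 and qs = 4·91 - 284 = 80.
Producer surplus without the control is ½ · (110 - 71) · 156 = 3042.
With the ceiling, producers sell 80 units at 91, so PS = ½ · (91 - 71) · 80 = 800.
Change in producer surplus = 800 - 3042 = -2242.

-2242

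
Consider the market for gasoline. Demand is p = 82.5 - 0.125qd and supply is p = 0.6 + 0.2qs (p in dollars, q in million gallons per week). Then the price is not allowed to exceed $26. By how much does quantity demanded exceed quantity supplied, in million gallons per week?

325

Rearranging demand gives qd = 660 - 8p; rearranging supply gives qs = 5p - 3. Setting quantity demanded equal to quantity supplied, 660 - 8p = 5p - 3, gives p* = 51 and q* = 252.
Because the ceiling (26) lies below the market-clearing price, it is binding.
At p = 26: qd = 660 - 8·26 = 452 and qs = 5·26 - 3 = 127.
Shortage = qd - qs = 452 - 127 = 325.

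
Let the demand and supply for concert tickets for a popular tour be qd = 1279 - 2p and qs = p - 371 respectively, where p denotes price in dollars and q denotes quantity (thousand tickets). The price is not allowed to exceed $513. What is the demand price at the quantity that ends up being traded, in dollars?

568.5

In a free market, 1279 - 2p = p - 371 gives the equilibrium p* = 550, q* = 179.
The ceiling of 513 is below the equilibrium price 550, so it binds.
At p = 513: qd = 1279 - 2·513 = 253 and qs = 513 - 371 = 142.
Only 142 units reach the market. On the demand curve, the marginal buyer's willingness to pay at q = 142 is (1279 - 142)/2 = 568.5.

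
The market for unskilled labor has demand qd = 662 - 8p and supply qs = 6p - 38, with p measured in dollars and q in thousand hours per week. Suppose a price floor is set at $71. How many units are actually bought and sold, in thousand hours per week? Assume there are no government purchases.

94

Equilibrium: 662 - 8p = 6p - 38, so 700 = 14p and p* = 50, q* = 262.
Since 71 > 50, the floor is binding.
At p = 71: qd = 662 - 8·71 = 94 and qs = 6·71 - 38 = 388.
The quantity actually transacted is the short side, demand: 94.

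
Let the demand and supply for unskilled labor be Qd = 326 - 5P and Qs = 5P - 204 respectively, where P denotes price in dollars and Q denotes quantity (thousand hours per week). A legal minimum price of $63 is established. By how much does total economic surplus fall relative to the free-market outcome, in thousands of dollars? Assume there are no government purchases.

In a free market, 326 - 5P = 5P - 204 gives the equilibrium P* = 53, Q* = 61.
The floor of 63 is above the equilibrium price 53, so it binds.
At P = 63: Qd = 326 - 5·63 = 11 and Qs = 5·63 - 204 = 111.
Quantity traded falls to 11. At Q = 11 the demand price is (326 - 11)/5 = 63 and the supply price is (204 + 11)/5 = 43.
Deadweight loss = ½ · (63 - 43) · (61 - 11) = ½ · 20 · 50 = 500.

500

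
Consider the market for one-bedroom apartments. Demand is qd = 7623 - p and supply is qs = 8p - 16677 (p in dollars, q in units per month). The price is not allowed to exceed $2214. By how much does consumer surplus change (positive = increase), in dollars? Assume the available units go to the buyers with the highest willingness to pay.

-7055262

In a free market, 7623 - p = 8p - 16677 gives the equilibrium p* = 2700, q* = 4923.
The ceiling of 2214 is below the equilibrium price 2700, so it binds.
At p = 2214: qd = 7623 - 2214 = 5409 and qs = 8·2214 - 16677 = 1035.
Consumer surplus without the control is ½ · (7623 - 2700) · 4923 = 12117964.5.
With the ceiling, 1035 units are sold at 2214 (assume they go to the highest-value buyers). The demand price at q = 1035 is 6588, so CS = ½ · [(7623 - 2214) + (6588 - 2214)] · 1035 = 5062702.5.
Change in consumer surplus = 5062702.5 - 12117964.5 = -7055262.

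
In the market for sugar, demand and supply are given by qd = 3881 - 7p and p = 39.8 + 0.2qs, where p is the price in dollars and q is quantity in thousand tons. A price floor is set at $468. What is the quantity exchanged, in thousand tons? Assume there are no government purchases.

Rearranging supply gives qs = 5p - 199. Setting quantity demanded equal to quantity supplied, 3881 - 7p = 5p - 199, gives p* = 340 and q* = 1501.
The floor of 468 is above the equilibrium price 340, so it binds.
At p = 468: qd = 3881 - 7·468 = 605 and qs = 5·468 - 199 = 2141.
The quantity actually transacted is the short side, demand: 605.

605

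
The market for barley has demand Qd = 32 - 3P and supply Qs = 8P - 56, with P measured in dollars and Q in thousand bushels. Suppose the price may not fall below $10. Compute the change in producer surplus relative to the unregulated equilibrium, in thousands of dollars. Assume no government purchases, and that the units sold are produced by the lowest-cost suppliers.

1.75

In a free market, 32 - 3P = 8P - 56 gives the equilibrium P* = 8, Q* = 8.
Since 10 > 8, the floor is binding.
At P = 10: Qd = 32 - 3·10 = 2 and Qs = 8·10 - 56 = 24.
Producer surplus without the control is ½ · (8 - 7) · 8 = 4.
With the floor, 2 units are sold at 10. The supply price at Q = 2 is 7.25, so PS = ½ · [(10 - 7) + (10 - 7.25)] · 2 = 5.75.
Change in producer surplus = 5.75 - 4 = 1.75.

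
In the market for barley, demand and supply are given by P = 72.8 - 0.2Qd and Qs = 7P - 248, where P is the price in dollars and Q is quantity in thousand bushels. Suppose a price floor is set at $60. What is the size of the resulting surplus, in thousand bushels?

108

Rearranging demand gives Qd = 364 - 5P. In a free market, 364 - 5P = 7P - 248 gives the equilibrium P* = 51, Q* = 109.
Because the floor (60) lies above the market-clearing price, it is binding.
At P = 60: Qd = 364 - 5·60 = 64 and Qs = 7·60 - 248 = 172.
Surplus = Qs - Qd = 172 - 64 = 108.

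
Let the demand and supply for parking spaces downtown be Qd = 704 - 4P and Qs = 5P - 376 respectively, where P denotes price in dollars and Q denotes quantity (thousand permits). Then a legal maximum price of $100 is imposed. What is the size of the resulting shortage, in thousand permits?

180

Equilibrium: 704 - 4P = 5P - 376, so 1080 = 9P and P* = 120, Q* = 224.
Since 100 < 120, the ceiling is binding.
At P = 100: Qd = 704 - 4·100 = 304 and Qs = 5·100 - 376 = 124.
Shortage = Qd - Qs = 304 - 124 = 180.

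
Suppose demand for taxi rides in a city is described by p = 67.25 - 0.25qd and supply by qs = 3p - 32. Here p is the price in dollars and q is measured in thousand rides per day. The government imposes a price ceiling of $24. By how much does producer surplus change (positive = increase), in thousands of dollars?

-1301.5

Rearranging demand gives qd = 269 - 4p. Without the control the market clears where 269 - 4p = 3p - 32, i.e. p* = 43 and q* = 97.
The ceiling of 24 is below the equilibrium price 43, so it binds.
At p = 24: qd = 269 - 4·24 = 173 and qs = 3·24 - 32 = 40.
Producer surplus without the control is ½ · (43 - 32/3) · 97 = 9409/6.
With the ceiling, producers sell 40 units at 24, so PS = ½ · (24 - 32/3) · 40 = 800/3.
Change in producer surplus = 800/3 - 9409/6 = -1301.5.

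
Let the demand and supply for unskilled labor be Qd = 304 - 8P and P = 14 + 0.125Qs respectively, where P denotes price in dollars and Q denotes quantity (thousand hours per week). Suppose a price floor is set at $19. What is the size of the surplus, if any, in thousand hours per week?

0

Rearranging supply gives Qs = 8P - 112. Without the control the market clears where 304 - 8P = 8P - 112, i.e. P* = 26 and Q* = 96.
The floor of 19 is below the equilibrium price 26, so it is not binding; the market clears at P* = 26, Q* = 96.
Since the control does not bind, there is no surplus.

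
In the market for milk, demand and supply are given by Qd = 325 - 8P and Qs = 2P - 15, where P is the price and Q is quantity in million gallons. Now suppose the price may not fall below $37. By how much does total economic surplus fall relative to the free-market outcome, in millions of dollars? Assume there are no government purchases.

180

Equilibrium: 325 - 8P = 2P - 15, so 340 = 10P and P* = 34, Q* = 53.
The floor of 37 is above the equilibrium price 34, so it binds.
At P = 37: Qd = 325 - 8·37 = 29 and Qs = 2·37 - 15 = 59.
Quantity traded falls to 29. At Q = 29 the demand price is (325 - 29)/8 = 37 and the supply price is (15 + 29)/2 = 22.
Deadweight loss = ½ · (37 - 22) · (53 - 29) = ½ · 15 · 24 = 180.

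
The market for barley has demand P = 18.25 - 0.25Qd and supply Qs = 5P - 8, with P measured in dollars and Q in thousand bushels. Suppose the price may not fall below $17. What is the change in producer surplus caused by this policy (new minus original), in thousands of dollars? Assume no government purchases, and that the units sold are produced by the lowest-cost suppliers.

Rearranging demand gives Qd = 73 - 4P. Equilibrium: 73 - 4P = 5P - 8, so 81 = 9P and P* = 9, Q* = 37.
The floor of 17 is above the equilibrium price 9, so it binds.
At P = 17: Qd = 73 - 4·17 = 5 and Qs = 5·17 - 8 = 77.
Producer surplus without the control is ½ · (9 - 1.6) · 37 = 136.9.
With the floor, 5 units are sold at 17. The supply price at Q = 5 is 2.6, so PS = ½ · [(17 - 1.6) + (17 - 2.6)] · 5 = 74.5.
Change in producer surplus = 74.5 - 136.9 = -62.4.

-62.4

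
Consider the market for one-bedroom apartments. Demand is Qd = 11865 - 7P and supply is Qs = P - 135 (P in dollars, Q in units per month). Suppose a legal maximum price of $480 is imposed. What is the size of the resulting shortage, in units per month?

Without the control the market clears where 11865 - 7P = P - 135, i.e. P* = 1500 and Q* = 1365.
Since 480 < 1500, the ceiling is binding.
At P = 480: Qd = 11865 - 7·480 = 8505 and Qs = 480 - 135 = 345.
Shortage = Qd - Qs = 8505 - 345 = 8160.

8160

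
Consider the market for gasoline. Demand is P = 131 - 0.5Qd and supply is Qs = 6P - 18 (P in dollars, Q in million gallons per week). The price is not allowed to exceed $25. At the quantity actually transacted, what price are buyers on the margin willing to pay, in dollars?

Rearranging demand gives Qd = 262 - 2P. In a free market, 262 - 2P = 6P - 18 gives the equilibrium P* = 35, Q* = 192.
Since 25 < 35, the ceiling is binding.
At P = 25: Qd = 262 - 2·25 = 212 and Qs = 6·25 - 18 = 132.
Only 132 units reach the market. On the demand curve, the marginal buyer's willingness to pay at Q = 132 is (262 - 132)/2 = 65.

65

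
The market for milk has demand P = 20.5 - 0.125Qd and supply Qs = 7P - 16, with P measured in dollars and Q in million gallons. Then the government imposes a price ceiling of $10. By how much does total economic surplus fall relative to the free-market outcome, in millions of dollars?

Rearranging demand gives Qd = 164 - 8P. Equilibrium: 164 - 8P = 7P - 16, so 180 = 15P and P* = 12, Q* = 68.
Because the ceiling (10) lies below the market-clearing price, it is binding.
At P = 10: Qd = 164 - 8·10 = 84 and Qs = 7·10 - 16 = 54.
Quantity traded falls to 54. At Q = 54 the demand price is (164 - 54)/8 = 13.75 and the supply price is (16 + 54)/7 = 10.
Deadweight loss = ½ · (13.75 - 10) · (68 - 54) = ½ · 3.75 · 14 = 26.25.

26.25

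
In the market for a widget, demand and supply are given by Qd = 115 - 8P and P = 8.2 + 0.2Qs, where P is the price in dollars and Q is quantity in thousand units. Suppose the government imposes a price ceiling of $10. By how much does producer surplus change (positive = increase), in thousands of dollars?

-28

Rearranging supply gives Qs = 5P - 41. Without the control the market clears where 115 - 8P = 5P - 41, i.e. P* = 12 and Q* = 19.
The ceiling of 10 is below the equilibrium price 12, so it binds.
At P = 10: Qd = 115 - 8·10 = 35 and Qs = 5·10 - 41 = 9.
Producer surplus without the control is ½ · (12 - 8.2) · 19 = 36.1.
With the ceiling, producers sell 9 units at 10, so PS = ½ · (10 - 8.2) · 9 = 8.1.
Change in producer surplus = 8.1 - 36.1 = -28.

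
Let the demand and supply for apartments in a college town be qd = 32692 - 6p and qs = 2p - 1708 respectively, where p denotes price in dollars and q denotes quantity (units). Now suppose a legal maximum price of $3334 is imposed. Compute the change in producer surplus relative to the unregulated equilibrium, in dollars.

-5724516

Setting quantity demanded equal to quantity supplied, 32692 - 6p = 2p - 1708, gives p* = 4300 and q* = 6892.
Since 3334 < 4300, the ceiling is binding.
At p = 3334: qd = 32692 - 6·3334 = 12688 and qs = 2·3334 - 1708 = 4960.
Producer surplus without the control is ½ · (4300 - 854) · 6892 = 11874916.
With the ceiling, producers sell 4960 units at 3334, so PS = ½ · (3334 - 854) · 4960 = 6150400.
Change in producer surplus = 6150400 - 11874916 = -5724516.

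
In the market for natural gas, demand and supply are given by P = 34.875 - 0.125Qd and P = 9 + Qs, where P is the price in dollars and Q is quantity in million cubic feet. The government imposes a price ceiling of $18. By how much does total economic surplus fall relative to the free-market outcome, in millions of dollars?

Rearranging demand gives Qd = 279 - 8P; rearranging supply gives Qs = P - 9. In a free market, 279 - 8P = P - 9 gives the equilibrium P* = 32, Q* = 23.
The ceiling of 18 is below the equilibrium price 32, so it binds.
At P = 18: Qd = 279 - 8·18 = 135 and Qs = 18 - 9 = 9.
Quantity traded falls to 9. At Q = 9 the demand price is (279 - 9)/8 = 33.75 and the supply price is 9 + 9 = 18.
Deadweight loss = ½ · (33.75 - 18) · (23 - 9) = ½ · 15.75 · 14 = 110.25.

110.25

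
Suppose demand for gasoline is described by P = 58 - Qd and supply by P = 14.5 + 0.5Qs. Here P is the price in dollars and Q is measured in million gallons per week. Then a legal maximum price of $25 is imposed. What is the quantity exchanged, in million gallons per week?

21

Rearranging demand gives Qd = 58 - P; rearranging supply gives Qs = 2P - 29. Equilibrium: 58 - P = 2P - 29, so 87 = 3P and P* = 29, Q* = 29.
The ceiling of 25 is below the equilibrium price 29, so it binds.
At P = 25: Qd = 58 - 25 = 33 and Qs = 2·25 - 29 = 21.
The quantity actually transacted is the short side, supply: 21.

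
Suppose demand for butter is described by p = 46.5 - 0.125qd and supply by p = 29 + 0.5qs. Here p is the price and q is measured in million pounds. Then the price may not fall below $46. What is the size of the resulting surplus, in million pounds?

Rearranging demand gives qd = 372 - 8p; rearranging supply gives qs = 2p - 58. Equilibrium: 372 - 8p = 2p - 58, so 430 = 10p and p* = 43, q* = 28.
The floor of 46 is above the equilibrium price 43, so it binds.
At p = 46: qd = 372 - 8·46 = 4 and qs = 2·46 - 58 = 34.
Surplus = qs - qd = 34 - 4 = 30.

30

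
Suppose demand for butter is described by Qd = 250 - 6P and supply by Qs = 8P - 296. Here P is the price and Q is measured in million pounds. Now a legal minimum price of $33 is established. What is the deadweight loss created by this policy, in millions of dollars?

Without the control the market clears where 250 - 6P = 8P - 296, i.e. P* = 39 and Q* = 16.
Since 33 is below P* = 39, the floor does not bind and the free-market outcome prevails.
Since the control does not bind, no trades are prevented and deadweight loss is zero.

0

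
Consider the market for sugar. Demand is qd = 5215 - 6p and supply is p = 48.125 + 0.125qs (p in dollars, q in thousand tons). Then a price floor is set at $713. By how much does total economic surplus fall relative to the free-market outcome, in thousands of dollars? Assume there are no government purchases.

Rearranging supply gives qs = 8p - 385. Equilibrium: 5215 - 6p = 8p - 385, so 5600 = 14p and p* = 400, q* = 2815.
The floor of 713 is above the equilibrium price 400, so it binds.
At p = 713: qd = 5215 - 6·713 = 937 and qs = 8·713 - 385 = 5319.
Quantity traded falls to 937. At q = 937 the demand price is (5215 - 937)/6 = 713 and the supply price is (385 + 937)/8 = 165.25.
Deadweight loss = ½ · (713 - 165.25) · (2815 - 937) = ½ · 547.75 · 1878 = 514337.25.

514337.25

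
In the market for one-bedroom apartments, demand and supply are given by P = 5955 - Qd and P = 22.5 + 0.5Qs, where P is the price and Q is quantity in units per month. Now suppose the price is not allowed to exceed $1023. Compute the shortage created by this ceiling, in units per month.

Rearranging demand gives Qd = 5955 - P; rearranging supply gives Qs = 2P - 45. In a free market, 5955 - P = 2P - 45 gives the equilibrium P* = 2000, Q* = 3955.
The ceiling of 1023 is below the equilibrium price 2000, so it binds.
At P = 1023: Qd = 5955 - 1023 = 4932 and Qs = 2·1023 - 45 = 2001.
Shortage = Qd - Qs = 4932 - 2001 = 2931.

2931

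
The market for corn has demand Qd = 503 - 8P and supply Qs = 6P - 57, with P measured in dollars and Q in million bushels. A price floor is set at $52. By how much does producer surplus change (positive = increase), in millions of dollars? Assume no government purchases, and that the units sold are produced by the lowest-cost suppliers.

Without the control the market clears where 503 - 8P = 6P - 57, i.e. P* = 40 and Q* = 183.
Since 52 > 40, the floor is binding.
At P = 52: Qd = 503 - 8·52 = 87 and Qs = 6·52 - 57 = 255.
Producer surplus without the control is ½ · (40 - 9.5) · 183 = 2790.75.
With the floor, 87 units are sold at 52. The supply price at Q = 87 is 24, so PS = ½ · [(52 - 9.5) + (52 - 24)] · 87 = 3066.75.
Change in producer surplus = 3066.75 - 2790.75 = 276.

276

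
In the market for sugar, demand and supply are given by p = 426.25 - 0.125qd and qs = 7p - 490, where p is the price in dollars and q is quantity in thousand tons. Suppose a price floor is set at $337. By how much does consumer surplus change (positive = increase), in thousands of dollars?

-78694

Rearranging demand gives qd = 3410 - 8p. Setting quantity demanded equal to quantity supplied, 3410 - 8p = 7p - 490, gives p* = 260 and q* = 1330.
The floor of 337 is above the equilibrium price 260, so it binds.
At p = 337: qd = 3410 - 8·337 = 714 and qs = 7·337 - 490 = 1869.
Consumer surplus without the control is ½ · (426.25 - 260) · 1330 = 110556.25.
With the floor, consumers buy 714 units at 337, so CS = ½ · (426.25 - 337) · 714 = 31862.25.
Change in consumer surplus = 31862.25 - 110556.25 = -78694.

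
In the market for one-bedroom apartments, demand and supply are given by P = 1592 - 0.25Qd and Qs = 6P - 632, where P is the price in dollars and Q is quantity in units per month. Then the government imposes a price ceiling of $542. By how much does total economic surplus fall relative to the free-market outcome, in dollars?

Rearranging demand gives Qd = 6368 - 4P. Equilibrium: 6368 - 4P = 6P - 632, so 7000 = 10P and P* = 700, Q* = 3568.
Because the ceiling (542) lies below the market-clearing price, it is binding.
At P = 542: Qd = 6368 - 4·542 = 4200 and Qs = 6·542 - 632 = 2620.
Quantity traded falls to 2620. At Q = 2620 the demand price is (6368 - 2620)/4 = 937 and the supply price is (632 + 2620)/6 = 542.
Deadweight loss = ½ · (937 - 542) · (3568 - 2620) = ½ · 395 · 948 = 187230.

187230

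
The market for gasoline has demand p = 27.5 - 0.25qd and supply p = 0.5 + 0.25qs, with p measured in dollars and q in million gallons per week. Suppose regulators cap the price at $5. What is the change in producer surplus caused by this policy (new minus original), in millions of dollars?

-324

Rearranging demand gives qd = 110 - 4p; rearranging supply gives qs = 4p - 2. Equilibrium: 110 - 4p = 4p - 2, so 112 = 8p and p* = 14, q* = 54.
Because the ceiling (5) lies below the market-clearing price, it is binding.
At p = 5: qd = 110 - 4·5 = 90 and qs = 4·5 - 2 = 18.
Producer surplus without the control is ½ · (14 - 0.5) · 54 = 364.5.
With the ceiling, producers sell 18 units at 5, so PS = ½ · (5 - 0.5) · 18 = 40.5.
Change in producer surplus = 40.5 - 364.5 = -324.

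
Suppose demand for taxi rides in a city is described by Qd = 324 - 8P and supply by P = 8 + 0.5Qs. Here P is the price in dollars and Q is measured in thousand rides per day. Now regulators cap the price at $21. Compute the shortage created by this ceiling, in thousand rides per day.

Rearranging supply gives Qs = 2P - 16. Setting quantity demanded equal to quantity supplied, 324 - 8P = 2P - 16, gives P* = 34 and Q* = 52.
Since 21 < 34, the ceiling is binding.
At P = 21: Qd = 324 - 8·21 = 156 and Qs = 2·21 - 16 = 26.
Shortage = Qd - Qs = 156 - 26 = 130.

130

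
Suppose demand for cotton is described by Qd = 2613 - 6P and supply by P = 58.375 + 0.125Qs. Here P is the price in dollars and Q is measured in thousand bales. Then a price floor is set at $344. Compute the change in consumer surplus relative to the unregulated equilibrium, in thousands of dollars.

-114204

Rearranging supply gives Qs = 8P - 467. In a free market, 2613 - 6P = 8P - 467 gives the equilibrium P* = 220, Q* = 1293.
Since 344 > 220, the floor is binding.
At P = 344: Qd = 2613 - 6·344 = 549 and Qs = 8·344 - 467 = 2285.
Consumer surplus without the control is ½ · (435.5 - 220) · 1293 = 139320.75.
With the floor, consumers buy 549 units at 344, so CS = ½ · (435.5 - 344) · 549 = 25116.75.
Change in consumer surplus = 25116.75 - 139320.75 = -114204.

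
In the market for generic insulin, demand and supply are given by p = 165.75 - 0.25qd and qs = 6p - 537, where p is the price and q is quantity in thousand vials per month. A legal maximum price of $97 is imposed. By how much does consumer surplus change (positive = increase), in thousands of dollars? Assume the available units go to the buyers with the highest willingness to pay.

Rearranging demand gives qd = 663 - 4p. Setting quantity demanded equal to quantity supplied, 663 - 4p = 6p - 537, gives p* = 120 and q* = 183.
Because the ceiling (97) lies below the market-clearing price, it is binding.
At p = 97: qd = 663 - 4·97 = 275 and qs = 6·97 - 537 = 45.
Consumer surplus without the control is ½ · (165.75 - 120) · 183 = 4186.125.
With the ceiling, 45 units are sold at 97 (assume they go to the highest-value buyers). The demand price at q = 45 is 154.5, so CS = ½ · [(165.75 - 97) + (154.5 - 97)] · 45 = 2840.625.
Change in consumer surplus = 2840.625 - 4186.125 = -1345.5.

-1345.5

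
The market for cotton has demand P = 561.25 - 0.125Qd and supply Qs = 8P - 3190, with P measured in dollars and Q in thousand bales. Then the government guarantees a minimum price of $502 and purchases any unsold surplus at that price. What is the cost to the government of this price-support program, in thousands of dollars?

176704

Rearranging demand gives Qd = 4490 - 8P. In a free market, 4490 - 8P = 8P - 3190 gives the equilibrium P* = 480, Q* = 650.
The floor of 502 is above the equilibrium price 480, so it binds.
At P = 502: Qd = 4490 - 8·502 = 474 and Qs = 8·502 - 3190 = 826.
Surplus = Qs - Qd = 352.
Government expenditure = surplus × support price = 352 × 502 = 176704.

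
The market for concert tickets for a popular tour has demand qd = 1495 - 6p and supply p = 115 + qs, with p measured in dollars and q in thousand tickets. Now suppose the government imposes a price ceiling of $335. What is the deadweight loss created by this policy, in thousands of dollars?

Rearranging supply gives qs = p - 115. Without the control the market clears where 1495 - 6p = p - 115, i.e. p* = 230 and q* = 115.
The ceiling of 335 is above the equilibrium price 230, so it is not binding; the market clears at p* = 230, q* = 115.
Since the control does not bind, no trades are prevented and deadweight loss is zero.

0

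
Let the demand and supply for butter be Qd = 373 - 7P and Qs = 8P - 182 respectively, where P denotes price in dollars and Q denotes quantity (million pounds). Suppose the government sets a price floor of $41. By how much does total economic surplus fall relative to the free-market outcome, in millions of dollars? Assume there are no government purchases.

105

Without the control the market clears where 373 - 7P = 8P - 182, i.e. P* = 37 and Q* = 114.
Since 41 > 37, the floor is binding.
At P = 41: Qd = 373 - 7·41 = 86 and Qs = 8·41 - 182 = 146.
Quantity traded falls to 86. At Q = 86 the demand price is (373 - 86)/7 = 41 and the supply price is (182 + 86)/8 = 33.5.
Deadweight loss = ½ · (41 - 33.5) · (114 - 86) = ½ · 7.5 · 28 = 105.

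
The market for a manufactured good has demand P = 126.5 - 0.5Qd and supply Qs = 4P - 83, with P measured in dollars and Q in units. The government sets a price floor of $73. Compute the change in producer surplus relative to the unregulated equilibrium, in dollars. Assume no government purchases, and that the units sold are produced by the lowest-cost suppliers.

Rearranging demand gives Qd = 253 - 2P. In a free market, 253 - 2P = 4P - 83 gives the equilibrium P* = 56, Q* = 141.
The floor of 73 is above the equilibrium price 56, so it binds.
At P = 73: Qd = 253 - 2·73 = 107 and Qs = 4·73 - 83 = 209.
Producer surplus without the control is ½ · (56 - 20.75) · 141 = 2485.125.
With the floor, 107 units are sold at 73. The supply price at Q = 107 is 47.5, so PS = ½ · [(73 - 20.75) + (73 - 47.5)] · 107 = 4159.625.
Change in producer surplus = 4159.625 - 2485.125 = 1674.5.

1674.5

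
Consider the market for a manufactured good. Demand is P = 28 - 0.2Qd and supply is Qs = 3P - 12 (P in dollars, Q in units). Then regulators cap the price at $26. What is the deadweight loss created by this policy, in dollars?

0

Rearranging demand gives Qd = 140 - 5P. Setting quantity demanded equal to quantity supplied, 140 - 5P = 3P - 12, gives P* = 19 and Q* = 45.
The ceiling of 26 is above the equilibrium price 19, so it is not binding; the market clears at P* = 19, Q* = 45.
Since the control does not bind, no trades are prevented and deadweight loss is zero.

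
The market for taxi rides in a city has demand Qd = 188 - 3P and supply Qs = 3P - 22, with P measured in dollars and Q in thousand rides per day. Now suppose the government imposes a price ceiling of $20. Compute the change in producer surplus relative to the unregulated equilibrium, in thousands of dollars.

In a free market, 188 - 3P = 3P - 22 gives the equilibrium P* = 35, Q* = 83.
The ceiling of 20 is below the equilibrium price 35, so it binds.
At P = 20: Qd = 188 - 3·20 = 128 and Qs = 3·20 - 22 = 38.
Producer surplus without the control is ½ · (35 - 22/3) · 83 = 6889/6.
With the ceiling, producers sell 38 units at 20, so PS = ½ · (20 - 22/3) · 38 = 722/3.
Change in producer surplus = 722/3 - 6889/6 = -907.5.

-907.5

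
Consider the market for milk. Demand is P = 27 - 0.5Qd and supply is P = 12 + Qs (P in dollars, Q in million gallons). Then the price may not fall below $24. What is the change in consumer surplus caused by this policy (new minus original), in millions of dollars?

Rearranging demand gives Qd = 54 - 2P; rearranging supply gives Qs = P - 12. Equilibrium: 54 - 2P = P - 12, so 66 = 3P and P* = 22, Q* = 10.
Because the floor (24) lies above the market-clearing price, it is binding.
At P = 24: Qd = 54 - 2·24 = 6 and Qs = 24 - 12 = 12.
Consumer surplus without the control is ½ · (27 - 22) · 10 = 25.
With the floor, consumers buy 6 units at 24, so CS = ½ · (27 - 24) · 6 = 9.
Change in consumer surplus = 9 - 25 = -16.

-16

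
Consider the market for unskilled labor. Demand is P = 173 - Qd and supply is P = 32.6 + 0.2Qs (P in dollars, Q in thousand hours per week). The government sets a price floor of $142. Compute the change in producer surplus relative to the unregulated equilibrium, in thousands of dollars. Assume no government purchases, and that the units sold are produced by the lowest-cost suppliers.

Rearranging demand gives Qd = 173 - P; rearranging supply gives Qs = 5P - 163. Without the control the market clears where 173 - P = 5P - 163, i.e. P* = 56 and Q* = 117.
Since 142 > 56, the floor is binding.
At P = 142: Qd = 173 - 142 = 31 and Qs = 5·142 - 163 = 547.
Producer surplus without the control is ½ · (56 - 32.6) · 117 = 1368.9.
With the floor, 31 units are sold at 142. The supply price at Q = 31 is 38.8, so PS = ½ · [(142 - 32.6) + (142 - 38.8)] · 31 = 3295.3.
Change in producer surplus = 3295.3 - 1368.9 = 1926.4.

1926.4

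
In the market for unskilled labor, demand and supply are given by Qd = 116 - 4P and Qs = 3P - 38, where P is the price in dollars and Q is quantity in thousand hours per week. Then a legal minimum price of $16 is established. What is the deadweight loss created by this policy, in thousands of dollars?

In a free market, 116 - 4P = 3P - 38 gives the equilibrium P* = 22, Q* = 28.
The floor of 16 is below the equilibrium price 22, so it is not binding; the market clears at P* = 22, Q* = 28.
Since the control does not bind, no trades are prevented and deadweight loss is zero.

0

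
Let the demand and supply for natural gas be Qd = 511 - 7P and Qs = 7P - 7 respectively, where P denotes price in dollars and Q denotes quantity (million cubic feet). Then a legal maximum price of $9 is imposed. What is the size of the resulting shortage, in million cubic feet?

392

In a free market, 511 - 7P = 7P - 7 gives the equilibrium P* = 37, Q* = 252.
Because the ceiling (9) lies below the market-clearing price, it is binding.
At P = 9: Qd = 511 - 7·9 = 448 and Qs = 7·9 - 7 = 56.
Shortage = Qd - Qs = 448 - 56 = 392.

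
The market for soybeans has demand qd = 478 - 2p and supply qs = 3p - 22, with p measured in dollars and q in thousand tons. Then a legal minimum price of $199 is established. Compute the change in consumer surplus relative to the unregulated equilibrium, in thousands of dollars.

-17721

Setting quantity demanded equal to quantity supplied, 478 - 2p = 3p - 22, gives p* = 100 and q* = 278.
Because the floor (199) lies above the market-clearing price, it is binding.
At p = 199: qd = 478 - 2·199 = 80 and qs = 3·199 - 22 = 575.
Consumer surplus without the control is ½ · (239 - 100) · 278 = 19321.
With the floor, consumers buy 80 units at 199, so CS = ½ · (239 - 199) · 80 = 1600.
Change in consumer surplus = 1600 - 19321 = -17721.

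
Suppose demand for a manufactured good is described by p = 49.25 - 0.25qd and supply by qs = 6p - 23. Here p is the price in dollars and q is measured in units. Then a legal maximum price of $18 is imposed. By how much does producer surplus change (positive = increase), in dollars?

-388

Rearranging demand gives qd = 197 - 4p. Setting quantity demanded equal to quantity supplied, 197 - 4p = 6p - 23, gives p* = 22 and q* = 109.
Because the ceiling (18) lies below the market-clearing price, it is binding.
At p = 18: qd = 197 - 4·18 = 125 and qs = 6·18 - 23 = 85.
Producer surplus without the control is ½ · (22 - 23/6) · 109 = 11881/12.
With the ceiling, producers sell 85 units at 18, so PS = ½ · (18 - 23/6) · 85 = 7225/12.
Change in producer surplus = 7225/12 - 11881/12 = -388.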